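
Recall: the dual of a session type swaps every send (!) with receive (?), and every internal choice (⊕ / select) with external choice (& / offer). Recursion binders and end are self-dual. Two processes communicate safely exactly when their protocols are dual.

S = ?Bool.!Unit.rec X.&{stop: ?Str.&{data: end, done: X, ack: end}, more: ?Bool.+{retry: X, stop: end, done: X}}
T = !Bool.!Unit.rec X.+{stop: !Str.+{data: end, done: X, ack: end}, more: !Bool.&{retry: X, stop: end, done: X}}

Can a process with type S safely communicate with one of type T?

NO

?Bool ‖ !Bool  match
  !Unit ‖ !Unit  ✗ same direction on both sides — not dual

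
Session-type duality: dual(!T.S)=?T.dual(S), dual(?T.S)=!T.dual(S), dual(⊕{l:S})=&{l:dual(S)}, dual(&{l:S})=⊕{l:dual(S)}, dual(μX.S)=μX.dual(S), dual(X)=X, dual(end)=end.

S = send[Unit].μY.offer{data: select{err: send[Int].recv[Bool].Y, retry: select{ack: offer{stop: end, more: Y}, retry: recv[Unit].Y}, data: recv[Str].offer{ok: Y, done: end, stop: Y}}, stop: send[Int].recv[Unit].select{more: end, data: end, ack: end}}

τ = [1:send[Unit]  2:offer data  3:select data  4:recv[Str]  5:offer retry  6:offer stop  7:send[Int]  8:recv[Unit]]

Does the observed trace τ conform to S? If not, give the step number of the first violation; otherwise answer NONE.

5

[1] send[Unit]  ok  now at μY.…
[2] offer data  ok  now at select{err: send[Int].recv[Bool].μY.…, retry: select{ack: offer{stop: end, more: μY.…}, retry: recv[Unit].μY.…}, data: recv[Str].offer{ok: μY.…, done: end, stop: μY.…}}
[3] select data  ok  now at recv[Str].offer{ok: μY.…, done: end, stop: μY.…}
[4] recv[Str]  ok  now at offer{ok: μY.…, done: end, stop: μY.…}
[5] got offer retry, protocol expects offer ok or offer done or offer stop  ✗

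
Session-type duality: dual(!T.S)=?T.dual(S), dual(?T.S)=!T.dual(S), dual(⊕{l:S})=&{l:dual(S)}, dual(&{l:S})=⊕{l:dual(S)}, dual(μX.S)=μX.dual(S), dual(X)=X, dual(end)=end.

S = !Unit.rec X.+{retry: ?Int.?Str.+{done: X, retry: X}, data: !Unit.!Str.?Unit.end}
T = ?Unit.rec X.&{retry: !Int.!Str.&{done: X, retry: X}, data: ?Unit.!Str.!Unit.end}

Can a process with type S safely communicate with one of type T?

NO

!Unit | ?Unit  match
  rec X | rec X  match (μ self-dual)
    +{retry,data} | &{retry,data}  match labels match
      • retry:
        ?Int | !Int  match
          ?Str | !Str  match
            +{done,retry} | &{done,retry}  match labels match
              • done:
                X | X  match
              • retry:
                X | X  match
      • data:
        !Unit | ?Unit  match
          !Str | !Str  ✗ same direction on both sides — not dual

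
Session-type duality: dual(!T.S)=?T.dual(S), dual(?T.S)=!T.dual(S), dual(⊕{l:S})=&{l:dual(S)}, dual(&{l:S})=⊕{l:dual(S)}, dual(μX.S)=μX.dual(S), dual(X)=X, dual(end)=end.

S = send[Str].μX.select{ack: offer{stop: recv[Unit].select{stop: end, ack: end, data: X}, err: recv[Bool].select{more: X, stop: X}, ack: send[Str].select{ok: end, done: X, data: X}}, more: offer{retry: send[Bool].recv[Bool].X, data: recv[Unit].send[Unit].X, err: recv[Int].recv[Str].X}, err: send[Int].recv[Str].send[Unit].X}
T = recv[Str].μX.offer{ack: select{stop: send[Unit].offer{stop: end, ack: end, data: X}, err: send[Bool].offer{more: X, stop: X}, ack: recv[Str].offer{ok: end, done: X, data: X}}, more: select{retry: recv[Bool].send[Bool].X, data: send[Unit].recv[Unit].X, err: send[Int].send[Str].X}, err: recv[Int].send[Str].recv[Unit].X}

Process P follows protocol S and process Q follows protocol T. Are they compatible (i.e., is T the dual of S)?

send[Str] | recv[Str]  match
  μX | μX  match (binder kept)
    select{ack,more,err} | offer{ack,more,err}  match label sets agree
      • ack:
        offer{stop,err,ack} | select{stop,err,ack}  match label sets agree
          • stop:
            recv[Unit] | send[Unit]  match
              select{stop,ack,data} | offer{stop,ack,data}  match label sets agree
                • stop:
                  end | end  match
                • ack:
                  end | end  match
                • data:
                  X | X  match
          • err:
            recv[Bool] | send[Bool]  match
              select{more,stop} | offer{more,stop}  match label sets agree
                • more:
                  X | X  match
                • stop:
                  X | X  match
          • ack:
            send[Str] | recv[Str]  match
              select{ok,done,data} | offer{ok,done,data}  match label sets agree
                • ok:
                  end | end  match
                • done:
                  X | X  match
                • data:
                  X | X  match
      • more:
        offer{retry,data,err} | select{retry,data,err}  match label sets agree
          • retry:
            send[Bool] | recv[Bool]  match
              recv[Bool] | send[Bool]  match
                X | X  match
          • data:
            recv[Unit] | send[Unit]  match
              send[Unit] | recv[Unit]  match
                X | X  match
          • err:
            recv[Int] | send[Int]  match
              recv[Str] | send[Str]  match
                X | X  match
      • err:
        send[Int] | recv[Int]  match
          recv[Str] | send[Str]  match
            send[Unit] | recv[Unit]  match
              X | X  match

YES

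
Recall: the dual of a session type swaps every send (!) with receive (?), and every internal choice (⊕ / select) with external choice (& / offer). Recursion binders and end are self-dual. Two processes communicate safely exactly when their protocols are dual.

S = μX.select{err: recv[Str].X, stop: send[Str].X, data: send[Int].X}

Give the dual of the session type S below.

μX.offer{err: send[Str].X, stop: recv[Str].X, data: recv[Int].X}

μX = μX  (rec unchanged)
  select{err,stop,data} = offer{err,stop,data}  (select→offer)
    [err]
      recv[Str] = send[Str]
        X self-dual
    [stop]
      send[Str] = recv[Str]
        X self-dual
    [data]
      send[Int] = recv[Int]
        X self-dual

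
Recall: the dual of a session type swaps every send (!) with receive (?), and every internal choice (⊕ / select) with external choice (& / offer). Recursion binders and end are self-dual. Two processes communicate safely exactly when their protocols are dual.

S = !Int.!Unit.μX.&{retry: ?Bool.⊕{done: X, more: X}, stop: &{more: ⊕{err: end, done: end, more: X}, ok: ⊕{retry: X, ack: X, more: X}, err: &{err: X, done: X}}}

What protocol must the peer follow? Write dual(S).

?Int.?Unit.μX.⊕{retry: !Bool.&{done: X, more: X}, stop: ⊕{more: &{err: end, done: end, more: X}, ok: &{retry: X, ack: X, more: X}, err: ⊕{err: X, done: X}}}

!Int → ?Int
  !Unit → ?Unit
    μX → μX  (binder kept)
      &{retry,stop} → ⊕{retry,stop}  (&→⊕)
        case retry:
          ?Bool → !Bool
            ⊕{done,more} → &{done,more}  (select→offer)
              case done:
                X ↦ X
              case more:
                X ↦ X
        case stop:
          &{more,ok,err} → ⊕{more,ok,err}  (&→⊕)
            case more:
              ⊕{err,done,more} → &{err,done,more}  (select→offer)
                case err:
                  end ↦ end
                case done:
                  end ↦ end
                case more:
                  X ↦ X
            case ok:
              ⊕{retry,ack,more} → &{retry,ack,more}  (select→offer)
                case retry:
                  X ↦ X
                case ack:
                  X ↦ X
                case more:
                  X ↦ X
            case err:
              &{err,done} → ⊕{err,done}  (&→⊕)
                case err:
                  X ↦ X
                case done:
                  X ↦ X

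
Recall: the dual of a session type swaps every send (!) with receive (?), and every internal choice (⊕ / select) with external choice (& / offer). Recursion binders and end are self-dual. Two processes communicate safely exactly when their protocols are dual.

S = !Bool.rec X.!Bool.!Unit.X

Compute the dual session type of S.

!Bool → ?Bool
  rec X → rec X  (μ self-dual)
    !Bool → ?Bool
      !Unit → ?Unit
        dual(X) = X

?Bool.rec X.?Bool.?Unit.X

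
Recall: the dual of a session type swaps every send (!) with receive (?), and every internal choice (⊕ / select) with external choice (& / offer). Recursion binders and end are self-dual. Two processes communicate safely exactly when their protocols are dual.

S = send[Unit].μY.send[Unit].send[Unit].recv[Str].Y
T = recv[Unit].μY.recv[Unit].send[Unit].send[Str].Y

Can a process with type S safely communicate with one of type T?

NO

send[Unit] ‖ recv[Unit]  ok
  μY ‖ μY  ok (μ self-dual)
    send[Unit] ‖ recv[Unit]  ok
      send[Unit] ‖ send[Unit]  ✗ same direction on both sides — not dual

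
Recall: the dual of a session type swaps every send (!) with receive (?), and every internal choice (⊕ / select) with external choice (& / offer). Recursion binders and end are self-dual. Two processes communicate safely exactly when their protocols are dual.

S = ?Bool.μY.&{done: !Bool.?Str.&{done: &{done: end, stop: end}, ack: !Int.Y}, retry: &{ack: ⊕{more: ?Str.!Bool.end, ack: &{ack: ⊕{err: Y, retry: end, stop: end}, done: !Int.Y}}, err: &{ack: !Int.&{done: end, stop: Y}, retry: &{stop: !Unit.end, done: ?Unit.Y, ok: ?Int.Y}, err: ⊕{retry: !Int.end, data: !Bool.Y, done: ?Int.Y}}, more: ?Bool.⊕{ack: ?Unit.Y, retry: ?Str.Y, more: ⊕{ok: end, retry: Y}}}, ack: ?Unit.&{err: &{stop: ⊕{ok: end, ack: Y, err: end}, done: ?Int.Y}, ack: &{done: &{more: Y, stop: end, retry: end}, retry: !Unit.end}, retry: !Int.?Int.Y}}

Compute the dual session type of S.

!Bool.μY.⊕{done: ?Bool.!Str.⊕{done: ⊕{done: end, stop: end}, ack: ?Int.Y}, retry: ⊕{ack: &{more: !Str.?Bool.end, ack: ⊕{ack: &{err: Y, retry: end, stop: end}, done: ?Int.Y}}, err: ⊕{ack: ?Int.⊕{done: end, stop: Y}, retry: ⊕{stop: ?Unit.end, done: !Unit.Y, ok: !Int.Y}, err: &{retry: ?Int.end, data: ?Bool.Y, done: !Int.Y}}, more: !Bool.&{ack: !Unit.Y, retry: !Str.Y, more: &{ok: end, retry: Y}}}, ack: !Unit.⊕{err: ⊕{stop: &{ok: end, ack: Y, err: end}, done: !Int.Y}, ack: ⊕{done: ⊕{more: Y, stop: end, retry: end}, retry: ?Unit.end}, retry: ?Int.!Int.Y}}

?Bool → !Bool
  μY → μY  (μ self-dual)
    &{done,retry,ack} → ⊕{done,retry,ack}  (&→⊕)
      [done]
        !Bool → ?Bool
          ?Str → !Str
            &{done,ack} → ⊕{done,ack}  (&→⊕)
              [done]
                &{done,stop} → ⊕{done,stop}  (&→⊕)
                  [done]
                    end ↦ end
                  [stop]
                    end ↦ end
              [ack]
                !Int → ?Int
                  Y ↦ Y
      [retry]
        &{ack,err,more} → ⊕{ack,err,more}  (&→⊕)
          [ack]
            ⊕{more,ack} → &{more,ack}  (internal→external)
              [more]
                ?Str → !Str
                  !Bool → ?Bool
                    end ↦ end
              [ack]
                &{ack,done} → ⊕{ack,done}  (&→⊕)
                  [ack]
                    ⊕{err,retry,stop} → &{err,retry,stop}  (internal→external)
                      [err]
                        Y ↦ Y
                      [retry]
                        end ↦ end
                      [stop]
                        end ↦ end
                  [done]
                    !Int → ?Int
                      Y ↦ Y
          [err]
            &{ack,retry,err} → ⊕{ack,retry,err}  (&→⊕)
              [ack]
                !Int → ?Int
                  &{done,stop} → ⊕{done,stop}  (&→⊕)
                    [done]
                      end ↦ end
                    [stop]
                      Y ↦ Y
              [retry]
                &{stop,done,ok} → ⊕{stop,done,ok}  (&→⊕)
                  [stop]
                    !Unit → ?Unit
                      end ↦ end
                  [done]
                    ?Unit → !Unit
                      Y ↦ Y
                  [ok]
                    ?Int → !Int
                      Y ↦ Y
              [err]
                ⊕{retry,data,done} → &{retry,data,done}  (internal→external)
                  [retry]
                    !Int → ?Int
                      end ↦ end
                  [data]
                    !Bool → ?Bool
                      Y ↦ Y
                  [done]
                    ?Int → !Int
                      Y ↦ Y
          [more]
            ?Bool → !Bool
              ⊕{ack,retry,more} → &{ack,retry,more}  (internal→external)
                [ack]
                  ?Unit → !Unit
                    Y ↦ Y
                [retry]
                  ?Str → !Str
                    Y ↦ Y
                [more]
                  ⊕{ok,retry} → &{ok,retry}  (internal→external)
                    [ok]
                      end ↦ end
                    [retry]
                      Y ↦ Y
      [ack]
        ?Unit → !Unit
          &{err,ack,retry} → ⊕{err,ack,retry}  (&→⊕)
            [err]
              &{stop,done} → ⊕{stop,done}  (&→⊕)
                [stop]
                  ⊕{ok,ack,err} → &{ok,ack,err}  (internal→external)
                    [ok]
                      end ↦ end
                    [ack]
                      Y ↦ Y
                    [err]
                      end ↦ end
                [done]
                  ?Int → !Int
                    Y ↦ Y
            [ack]
              &{done,retry} → ⊕{done,retry}  (&→⊕)
                [done]
                  &{more,stop,retry} → ⊕{more,stop,retry}  (&→⊕)
                    [more]
                      Y ↦ Y
                    [stop]
                      end ↦ end
                    [retry]
                      end ↦ end
                [retry]
                  !Unit → ?Unit
                    end ↦ end
            [retry]
              !Int → ?Int
                ?Int → !Int
                  Y ↦ Y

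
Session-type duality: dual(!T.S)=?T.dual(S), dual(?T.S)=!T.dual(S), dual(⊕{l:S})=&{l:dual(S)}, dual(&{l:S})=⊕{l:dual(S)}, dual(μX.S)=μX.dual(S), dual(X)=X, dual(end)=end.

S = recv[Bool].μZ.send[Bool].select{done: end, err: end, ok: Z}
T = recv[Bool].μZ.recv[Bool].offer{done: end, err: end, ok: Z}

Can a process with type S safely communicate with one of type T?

recv[Bool] vs recv[Bool]  ✗ same direction on both sides — not dual

NO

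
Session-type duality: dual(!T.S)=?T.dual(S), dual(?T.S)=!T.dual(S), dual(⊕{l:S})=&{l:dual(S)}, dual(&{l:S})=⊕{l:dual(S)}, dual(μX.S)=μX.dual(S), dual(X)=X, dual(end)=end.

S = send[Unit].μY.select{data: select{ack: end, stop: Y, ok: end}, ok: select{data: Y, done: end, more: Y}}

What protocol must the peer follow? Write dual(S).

send[Unit] = recv[Unit]
  μY = μY  (rec unchanged)
    select{data,ok} = offer{data,ok}  (⊕→&)
      [data]
        select{ack,stop,ok} = offer{ack,stop,ok}  (⊕→&)
          [ack]
            end ↦ end
          [stop]
            Y ↦ Y
          [ok]
            end ↦ end
      [ok]
        select{data,done,more} = offer{data,done,more}  (⊕→&)
          [data]
            Y ↦ Y
          [done]
            end ↦ end
          [more]
            Y ↦ Y

recv[Unit].μY.offer{data: offer{ack: end, stop: Y, ok: end}, ok: offer{data: Y, done: end, more: Y}}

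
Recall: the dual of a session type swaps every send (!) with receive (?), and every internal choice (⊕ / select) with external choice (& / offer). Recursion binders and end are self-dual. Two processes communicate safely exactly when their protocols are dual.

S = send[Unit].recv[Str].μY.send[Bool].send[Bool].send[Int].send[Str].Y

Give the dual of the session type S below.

recv[Unit].send[Str].μY.recv[Bool].recv[Bool].recv[Int].recv[Str].Y

send[Unit] → recv[Unit]
  recv[Str] → send[Str]
    μY → μY  (μ self-dual)
      send[Bool] → recv[Bool]
        send[Bool] → recv[Bool]
          send[Int] → recv[Int]
            send[Str] → recv[Str]
              Y ↦ Y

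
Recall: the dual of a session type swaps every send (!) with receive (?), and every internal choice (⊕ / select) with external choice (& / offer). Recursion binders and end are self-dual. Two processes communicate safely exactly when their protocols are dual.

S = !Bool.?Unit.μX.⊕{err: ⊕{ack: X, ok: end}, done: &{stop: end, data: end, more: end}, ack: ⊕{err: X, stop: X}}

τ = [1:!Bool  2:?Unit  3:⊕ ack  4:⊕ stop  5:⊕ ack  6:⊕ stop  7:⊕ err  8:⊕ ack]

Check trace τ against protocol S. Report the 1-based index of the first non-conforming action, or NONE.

NONE

@1 !Bool  ok  cont: ?Unit.μX.…
@2 ?Unit  ok  cont: μX.…
@3 ⊕ ack  ok  cont: ⊕{err: μX.…, stop: μX.…}
@4 ⊕ stop  ok  cont: μX.…
@5 ⊕ ack  ok  cont: ⊕{err: μX.…, stop: μX.…}
@6 ⊕ stop  ok  cont: μX.…
@7 ⊕ err  ok  cont: ⊕{ack: μX.…, ok: end}
@8 ⊕ ack  ok  cont: μX.…
trace exhausted — no violation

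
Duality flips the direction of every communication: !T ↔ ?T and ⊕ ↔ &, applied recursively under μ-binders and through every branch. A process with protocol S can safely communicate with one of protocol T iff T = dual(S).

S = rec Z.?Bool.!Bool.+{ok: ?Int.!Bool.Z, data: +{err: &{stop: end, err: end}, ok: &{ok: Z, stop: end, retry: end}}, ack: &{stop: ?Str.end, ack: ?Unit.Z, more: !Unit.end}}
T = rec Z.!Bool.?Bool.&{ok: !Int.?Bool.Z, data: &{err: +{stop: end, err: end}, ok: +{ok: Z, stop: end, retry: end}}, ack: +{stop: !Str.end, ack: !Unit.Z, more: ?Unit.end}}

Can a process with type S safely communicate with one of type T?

YES

rec Z ‖ rec Z  ok (rec unchanged)
  ?Bool ‖ !Bool  ok
    !Bool ‖ ?Bool  ok
      +{ok,data,ack} ‖ &{ok,data,ack}  ok label sets agree
        case ok:
          ?Int ‖ !Int  ok
            !Bool ‖ ?Bool  ok
              Z ‖ Z  ok
        case data:
          +{err,ok} ‖ &{err,ok}  ok label sets agree
            case err:
              &{stop,err} ‖ +{stop,err}  ok label sets agree
                case stop:
                  end ‖ end  ok
                case err:
                  end ‖ end  ok
            case ok:
              &{ok,stop,retry} ‖ +{ok,stop,retry}  ok label sets agree
                case ok:
                  Z ‖ Z  ok
                case stop:
                  end ‖ end  ok
                case retry:
                  end ‖ end  ok
        case ack:
          &{stop,ack,more} ‖ +{stop,ack,more}  ok label sets agree
            case stop:
              ?Str ‖ !Str  ok
                end ‖ end  ok
            case ack:
              ?Unit ‖ !Unit  ok
                Z ‖ Z  ok
            case more:
              !Unit ‖ ?Unit  ok
                end ‖ end  ok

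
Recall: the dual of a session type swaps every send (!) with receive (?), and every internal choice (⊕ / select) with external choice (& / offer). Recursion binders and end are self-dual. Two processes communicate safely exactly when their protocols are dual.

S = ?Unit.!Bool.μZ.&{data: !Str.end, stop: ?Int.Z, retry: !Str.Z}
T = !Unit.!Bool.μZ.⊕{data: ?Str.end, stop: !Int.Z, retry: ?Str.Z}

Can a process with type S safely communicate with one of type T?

NO

?Unit vs !Unit  ✓
  !Bool vs !Bool  ✗ same direction on both sides — not dual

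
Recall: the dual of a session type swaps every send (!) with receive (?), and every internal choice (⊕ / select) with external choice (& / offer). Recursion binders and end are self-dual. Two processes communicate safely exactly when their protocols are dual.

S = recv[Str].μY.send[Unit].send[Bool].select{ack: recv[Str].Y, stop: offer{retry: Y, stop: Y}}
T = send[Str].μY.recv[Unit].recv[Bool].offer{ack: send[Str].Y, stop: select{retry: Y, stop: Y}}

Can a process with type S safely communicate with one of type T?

recv[Str] vs send[Str]  ✓
  μY vs μY  ✓ (rec unchanged)
    send[Unit] vs recv[Unit]  ✓
      send[Bool] vs recv[Bool]  ✓
        select{ack,stop} vs offer{ack,stop}  ✓ same labels
          • ack:
            recv[Str] vs send[Str]  ✓
              Y vs Y  ✓
          • stop:
            offer{retry,stop} vs select{retry,stop}  ✓ same labels
              • retry:
                Y vs Y  ✓
              • stop:
                Y vs Y  ✓

YES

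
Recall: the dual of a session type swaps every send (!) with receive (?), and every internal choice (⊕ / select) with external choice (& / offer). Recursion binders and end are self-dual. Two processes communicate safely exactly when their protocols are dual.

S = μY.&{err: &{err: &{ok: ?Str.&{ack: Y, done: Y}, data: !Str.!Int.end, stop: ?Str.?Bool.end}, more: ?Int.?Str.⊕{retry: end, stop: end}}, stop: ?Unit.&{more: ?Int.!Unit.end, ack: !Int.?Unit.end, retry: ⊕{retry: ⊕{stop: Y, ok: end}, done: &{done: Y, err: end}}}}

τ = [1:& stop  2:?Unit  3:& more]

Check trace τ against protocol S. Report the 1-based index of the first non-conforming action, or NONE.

NONE

step 1: & stop  ✓  cont: ?Unit.&{more: ?Int.!Unit.end, ack: !Int.?Unit.end, retry: ⊕{retry: ⊕{stop: μY.…, ok: end}, done: &{done: μY.…, err: end}}}
step 2: ?Unit  ✓  cont: &{more: ?Int.!Unit.end, ack: !Int.?Unit.end, retry: ⊕{retry: ⊕{stop: μY.…, ok: end}, done: &{done: μY.…, err: end}}}
step 3: & more  ✓  cont: ?Int.!Unit.end
trace exhausted — no violation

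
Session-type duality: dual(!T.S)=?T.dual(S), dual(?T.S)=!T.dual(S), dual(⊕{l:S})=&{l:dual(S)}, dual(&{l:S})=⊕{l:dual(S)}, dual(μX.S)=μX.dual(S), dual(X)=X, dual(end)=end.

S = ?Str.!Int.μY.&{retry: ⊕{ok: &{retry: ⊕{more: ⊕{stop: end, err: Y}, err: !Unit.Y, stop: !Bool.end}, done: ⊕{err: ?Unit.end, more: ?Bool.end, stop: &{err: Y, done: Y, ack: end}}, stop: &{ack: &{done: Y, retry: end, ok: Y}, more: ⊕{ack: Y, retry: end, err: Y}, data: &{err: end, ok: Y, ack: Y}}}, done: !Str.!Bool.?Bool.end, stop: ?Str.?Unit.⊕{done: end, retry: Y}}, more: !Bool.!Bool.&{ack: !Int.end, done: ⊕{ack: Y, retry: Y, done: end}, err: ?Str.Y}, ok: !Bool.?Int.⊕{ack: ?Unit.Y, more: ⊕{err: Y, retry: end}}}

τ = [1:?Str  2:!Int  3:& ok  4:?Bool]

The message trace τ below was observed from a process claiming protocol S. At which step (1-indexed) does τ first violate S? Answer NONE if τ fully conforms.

step 1: ?Str  ✓  residual = !Int.μY.…
step 2: !Int  ✓  residual = μY.…
step 3: & ok  ✓  residual = !Bool.?Int.⊕{ack: ?Unit.μY.…, more: ⊕{err: μY.…, retry: end}}
step 4: got ?Bool, protocol expects !Bool  ✗

4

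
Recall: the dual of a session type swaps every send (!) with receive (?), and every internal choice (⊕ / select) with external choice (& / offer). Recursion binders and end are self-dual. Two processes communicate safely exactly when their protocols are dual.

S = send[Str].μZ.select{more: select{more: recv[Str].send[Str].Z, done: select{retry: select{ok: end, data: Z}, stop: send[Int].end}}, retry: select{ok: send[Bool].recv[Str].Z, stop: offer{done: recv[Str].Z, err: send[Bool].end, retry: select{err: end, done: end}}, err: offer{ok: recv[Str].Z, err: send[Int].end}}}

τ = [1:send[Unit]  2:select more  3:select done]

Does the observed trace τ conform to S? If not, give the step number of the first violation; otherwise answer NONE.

[1] got send[Unit], protocol expects send[Str]  ✗

1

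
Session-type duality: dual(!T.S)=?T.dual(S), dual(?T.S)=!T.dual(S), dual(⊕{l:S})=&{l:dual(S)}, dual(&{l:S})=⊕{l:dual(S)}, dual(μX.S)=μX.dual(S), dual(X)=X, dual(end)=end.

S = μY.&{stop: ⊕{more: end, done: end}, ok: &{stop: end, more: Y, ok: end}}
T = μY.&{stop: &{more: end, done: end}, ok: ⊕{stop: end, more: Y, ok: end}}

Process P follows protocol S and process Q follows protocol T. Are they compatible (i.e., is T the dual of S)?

NO

μY | μY  match (binder kept)
  &{stop,ok} | &{stop,ok}  ✗ choice polarity not flipped — not dual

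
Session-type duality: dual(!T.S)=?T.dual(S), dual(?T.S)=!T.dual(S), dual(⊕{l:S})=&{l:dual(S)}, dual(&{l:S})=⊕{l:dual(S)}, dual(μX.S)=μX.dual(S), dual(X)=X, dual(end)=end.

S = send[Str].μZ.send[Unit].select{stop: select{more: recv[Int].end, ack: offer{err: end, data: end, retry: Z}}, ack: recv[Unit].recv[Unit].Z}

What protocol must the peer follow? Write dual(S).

recv[Str].μZ.recv[Unit].offer{stop: offer{more: send[Int].end, ack: select{err: end, data: end, retry: Z}}, ack: send[Unit].send[Unit].Z}

send[Str] → recv[Str]
  μZ → μZ  (rec unchanged)
    send[Unit] → recv[Unit]
      select{stop,ack} → offer{stop,ack}  (internal→external)
        • stop:
          select{more,ack} → offer{more,ack}  (internal→external)
            • more:
              recv[Int] → send[Int]
                end self-dual
            • ack:
              offer{err,data,retry} → select{err,data,retry}  (&→⊕)
                • err:
                  end self-dual
                • data:
                  end self-dual
                • retry:
                  Z self-dual
        • ack:
          recv[Unit] → send[Unit]
            recv[Unit] → send[Unit]
              Z self-dual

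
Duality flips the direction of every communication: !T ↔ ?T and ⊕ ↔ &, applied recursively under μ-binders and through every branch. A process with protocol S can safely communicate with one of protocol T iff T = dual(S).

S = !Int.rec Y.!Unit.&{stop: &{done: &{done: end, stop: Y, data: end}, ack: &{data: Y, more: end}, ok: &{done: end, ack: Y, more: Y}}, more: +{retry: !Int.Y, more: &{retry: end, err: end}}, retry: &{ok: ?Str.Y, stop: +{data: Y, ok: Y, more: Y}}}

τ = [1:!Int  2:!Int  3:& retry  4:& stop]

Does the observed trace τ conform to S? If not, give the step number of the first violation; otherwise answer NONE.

2

step 1: !Int  ok  cont: rec Y.…
step 2: got !Int, protocol expects !Unit  ✗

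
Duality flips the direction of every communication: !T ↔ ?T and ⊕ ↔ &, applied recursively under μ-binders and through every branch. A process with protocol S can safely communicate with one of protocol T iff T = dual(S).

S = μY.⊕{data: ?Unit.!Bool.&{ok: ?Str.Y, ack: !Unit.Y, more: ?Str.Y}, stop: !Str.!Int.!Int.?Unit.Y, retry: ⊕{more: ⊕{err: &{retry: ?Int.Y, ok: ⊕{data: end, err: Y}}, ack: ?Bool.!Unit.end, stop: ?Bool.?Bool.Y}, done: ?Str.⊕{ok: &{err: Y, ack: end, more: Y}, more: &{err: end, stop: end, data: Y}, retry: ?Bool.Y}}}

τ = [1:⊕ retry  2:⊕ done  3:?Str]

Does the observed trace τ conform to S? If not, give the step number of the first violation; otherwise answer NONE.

NONE

@1 ⊕ retry  match  cont: ⊕{more: ⊕{err: &{retry: ?Int.μY.…, ok: ⊕{data: end, err: μY.…}}, ack: ?Bool.!Unit.end, stop: ?Bool.?Bool.μY.…}, done: ?Str.⊕{ok: &{err: μY.…, ack: end, more: μY.…}, more: &{err: end, stop: end, data: μY.…}, retry: ?Bool.μY.…}}
@2 ⊕ done  match  cont: ?Str.⊕{ok: &{err: μY.…, ack: end, more: μY.…}, more: &{err: end, stop: end, data: μY.…}, retry: ?Bool.μY.…}
@3 ?Str  match  cont: ⊕{ok: &{err: μY.…, ack: end, more: μY.…}, more: &{err: end, stop: end, data: μY.…}, retry: ?Bool.μY.…}
trace exhausted — no violation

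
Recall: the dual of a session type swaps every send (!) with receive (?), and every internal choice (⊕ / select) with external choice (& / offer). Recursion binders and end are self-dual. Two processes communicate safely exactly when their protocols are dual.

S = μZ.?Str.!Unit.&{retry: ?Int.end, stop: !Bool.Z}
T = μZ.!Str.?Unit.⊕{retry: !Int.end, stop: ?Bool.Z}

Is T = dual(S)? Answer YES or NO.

μZ | μZ  ✓ (μ self-dual)
  ?Str | !Str  ✓
    !Unit | ?Unit  ✓
      &{retry,stop} | ⊕{retry,stop}  ✓ same labels
        • retry:
          ?Int | !Int  ✓
            end | end  ✓
        • stop:
          !Bool | ?Bool  ✓
            Z | Z  ✓

YES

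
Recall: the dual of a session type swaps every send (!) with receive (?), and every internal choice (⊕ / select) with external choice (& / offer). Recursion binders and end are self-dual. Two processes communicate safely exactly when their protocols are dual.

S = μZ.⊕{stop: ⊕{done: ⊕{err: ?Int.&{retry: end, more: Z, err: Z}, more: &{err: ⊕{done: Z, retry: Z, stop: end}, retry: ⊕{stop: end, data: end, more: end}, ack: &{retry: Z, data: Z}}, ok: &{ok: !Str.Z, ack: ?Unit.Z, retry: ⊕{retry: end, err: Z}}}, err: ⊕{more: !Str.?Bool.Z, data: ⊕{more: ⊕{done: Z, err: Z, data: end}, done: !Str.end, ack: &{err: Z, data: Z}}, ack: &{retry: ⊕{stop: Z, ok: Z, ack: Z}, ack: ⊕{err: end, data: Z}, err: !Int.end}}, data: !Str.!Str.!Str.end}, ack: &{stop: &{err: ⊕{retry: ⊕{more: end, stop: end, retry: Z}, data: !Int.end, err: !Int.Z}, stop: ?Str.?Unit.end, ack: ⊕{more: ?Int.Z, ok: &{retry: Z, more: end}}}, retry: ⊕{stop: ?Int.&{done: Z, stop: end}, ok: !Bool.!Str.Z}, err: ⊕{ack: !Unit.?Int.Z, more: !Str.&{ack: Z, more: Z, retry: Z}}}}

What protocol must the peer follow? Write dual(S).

μZ = μZ  (binder kept)
  ⊕{stop,ack} = &{stop,ack}  (internal→external)
    [stop]
      ⊕{done,err,data} = &{done,err,data}  (internal→external)
        [done]
          ⊕{err,more,ok} = &{err,more,ok}  (internal→external)
            [err]
              ?Int = !Int
                &{retry,more,err} = ⊕{retry,more,err}  (&→⊕)
                  [retry]
                    end ↦ end
                  [more]
                    Z ↦ Z
                  [err]
                    Z ↦ Z
            [more]
              &{err,retry,ack} = ⊕{err,retry,ack}  (&→⊕)
                [err]
                  ⊕{done,retry,stop} = &{done,retry,stop}  (internal→external)
                    [done]
                      Z ↦ Z
                    [retry]
                      Z ↦ Z
                    [stop]
                      end ↦ end
                [retry]
                  ⊕{stop,data,more} = &{stop,data,more}  (internal→external)
                    [stop]
                      end ↦ end
                    [data]
                      end ↦ end
                    [more]
                      end ↦ end
                [ack]
                  &{retry,data} = ⊕{retry,data}  (&→⊕)
                    [retry]
                      Z ↦ Z
                    [data]
                      Z ↦ Z
            [ok]
              &{ok,ack,retry} = ⊕{ok,ack,retry}  (&→⊕)
                [ok]
                  !Str = ?Str
                    Z ↦ Z
                [ack]
                  ?Unit = !Unit
                    Z ↦ Z
                [retry]
                  ⊕{retry,err} = &{retry,err}  (internal→external)
                    [retry]
                      end ↦ end
                    [err]
                      Z ↦ Z
        [err]
          ⊕{more,data,ack} = &{more,data,ack}  (internal→external)
            [more]
              !Str = ?Str
                ?Bool = !Bool
                  Z ↦ Z
            [data]
              ⊕{more,done,ack} = &{more,done,ack}  (internal→external)
                [more]
                  ⊕{done,err,data} = &{done,err,data}  (internal→external)
                    [done]
                      Z ↦ Z
                    [err]
                      Z ↦ Z
                    [data]
                      end ↦ end
                [done]
                  !Str = ?Str
                    end ↦ end
                [ack]
                  &{err,data} = ⊕{err,data}  (&→⊕)
                    [err]
                      Z ↦ Z
                    [data]
                      Z ↦ Z
            [ack]
              &{retry,ack,err} = ⊕{retry,ack,err}  (&→⊕)
                [retry]
                  ⊕{stop,ok,ack} = &{stop,ok,ack}  (internal→external)
                    [stop]
                      Z ↦ Z
                    [ok]
                      Z ↦ Z
                    [ack]
                      Z ↦ Z
                [ack]
                  ⊕{err,data} = &{err,data}  (internal→external)
                    [err]
                      end ↦ end
                    [data]
                      Z ↦ Z
                [err]
                  !Int = ?Int
                    end ↦ end
        [data]
          !Str = ?Str
            !Str = ?Str
              !Str = ?Str
                end ↦ end
    [ack]
      &{stop,retry,err} = ⊕{stop,retry,err}  (&→⊕)
        [stop]
          &{err,stop,ack} = ⊕{err,stop,ack}  (&→⊕)
            [err]
              ⊕{retry,data,err} = &{retry,data,err}  (internal→external)
                [retry]
                  ⊕{more,stop,retry} = &{more,stop,retry}  (internal→external)
                    [more]
                      end ↦ end
                    [stop]
                      end ↦ end
                    [retry]
                      Z ↦ Z
                [data]
                  !Int = ?Int
                    end ↦ end
                [err]
                  !Int = ?Int
                    Z ↦ Z
            [stop]
              ?Str = !Str
                ?Unit = !Unit
                  end ↦ end
            [ack]
              ⊕{more,ok} = &{more,ok}  (internal→external)
                [more]
                  ?Int = !Int
                    Z ↦ Z
                [ok]
                  &{retry,more} = ⊕{retry,more}  (&→⊕)
                    [retry]
                      Z ↦ Z
                    [more]
                      end ↦ end
        [retry]
          ⊕{stop,ok} = &{stop,ok}  (internal→external)
            [stop]
              ?Int = !Int
                &{done,stop} = ⊕{done,stop}  (&→⊕)
                  [done]
                    Z ↦ Z
                  [stop]
                    end ↦ end
            [ok]
              !Bool = ?Bool
                !Str = ?Str
                  Z ↦ Z
        [err]
          ⊕{ack,more} = &{ack,more}  (internal→external)
            [ack]
              !Unit = ?Unit
                ?Int = !Int
                  Z ↦ Z
            [more]
              !Str = ?Str
                &{ack,more,retry} = ⊕{ack,more,retry}  (&→⊕)
                  [ack]
                    Z ↦ Z
                  [more]
                    Z ↦ Z
                  [retry]
                    Z ↦ Z

μZ.&{stop: &{done: &{err: !Int.⊕{retry: end, more: Z, err: Z}, more: ⊕{err: &{done: Z, retry: Z, stop: end}, retry: &{stop: end, data: end, more: end}, ack: ⊕{retry: Z, data: Z}}, ok: ⊕{ok: ?Str.Z, ack: !Unit.Z, retry: &{retry: end, err: Z}}}, err: &{more: ?Str.!Bool.Z, data: &{more: &{done: Z, err: Z, data: end}, done: ?Str.end, ack: ⊕{err: Z, data: Z}}, ack: ⊕{retry: &{stop: Z, ok: Z, ack: Z}, ack: &{err: end, data: Z}, err: ?Int.end}}, data: ?Str.?Str.?Str.end}, ack: ⊕{stop: ⊕{err: &{retry: &{more: end, stop: end, retry: Z}, data: ?Int.end, err: ?Int.Z}, stop: !Str.!Unit.end, ack: &{more: !Int.Z, ok: ⊕{retry: Z, more: end}}}, retry: &{stop: !Int.⊕{done: Z, stop: end}, ok: ?Bool.?Str.Z}, err: &{ack: ?Unit.!Int.Z, more: ?Str.⊕{ack: Z, more: Z, retry: Z}}}}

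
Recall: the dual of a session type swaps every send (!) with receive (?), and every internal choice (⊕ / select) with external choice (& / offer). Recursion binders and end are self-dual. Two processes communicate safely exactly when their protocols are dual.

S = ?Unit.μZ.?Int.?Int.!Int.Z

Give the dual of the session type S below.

!Unit.μZ.!Int.!Int.?Int.Z

?Unit = !Unit
  μZ = μZ  (μ self-dual)
    ?Int = !Int
      ?Int = !Int
        !Int = ?Int
          Z self-dual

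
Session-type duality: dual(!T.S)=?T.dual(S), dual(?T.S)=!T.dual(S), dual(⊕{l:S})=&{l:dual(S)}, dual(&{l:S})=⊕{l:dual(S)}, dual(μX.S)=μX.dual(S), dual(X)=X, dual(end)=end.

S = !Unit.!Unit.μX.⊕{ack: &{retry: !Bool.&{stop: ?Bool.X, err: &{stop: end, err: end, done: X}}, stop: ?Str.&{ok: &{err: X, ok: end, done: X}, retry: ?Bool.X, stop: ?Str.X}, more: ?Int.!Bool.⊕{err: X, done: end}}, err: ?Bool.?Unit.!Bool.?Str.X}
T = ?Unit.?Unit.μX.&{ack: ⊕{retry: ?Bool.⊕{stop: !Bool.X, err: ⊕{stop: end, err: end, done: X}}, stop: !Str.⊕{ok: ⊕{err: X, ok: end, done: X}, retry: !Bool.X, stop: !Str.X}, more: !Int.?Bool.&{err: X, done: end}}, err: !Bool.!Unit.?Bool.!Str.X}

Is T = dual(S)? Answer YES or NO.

!Unit | ?Unit  match
  !Unit | ?Unit  match
    μX | μX  match (μ self-dual)
      ⊕{ack,err} | &{ack,err}  match same labels
        case ack:
          &{retry,stop,more} | ⊕{retry,stop,more}  match same labels
            case retry:
              !Bool | ?Bool  match
                &{stop,err} | ⊕{stop,err}  match same labels
                  case stop:
                    ?Bool | !Bool  match
                      X | X  match
                  case err:
                    &{stop,err,done} | ⊕{stop,err,done}  match same labels
                      case stop:
                        end | end  match
                      case err:
                        end | end  match
                      case done:
                        X | X  match
            case stop:
              ?Str | !Str  match
                &{ok,retry,stop} | ⊕{ok,retry,stop}  match same labels
                  case ok:
                    &{err,ok,done} | ⊕{err,ok,done}  match same labels
                      case err:
                        X | X  match
                      case ok:
                        end | end  match
                      case done:
                        X | X  match
                  case retry:
                    ?Bool | !Bool  match
                      X | X  match
                  case stop:
                    ?Str | !Str  match
                      X | X  match
            case more:
              ?Int | !Int  match
                !Bool | ?Bool  match
                  ⊕{err,done} | &{err,done}  match same labels
                    case err:
                      X | X  match
                    case done:
                      end | end  match
        case err:
          ?Bool | !Bool  match
            ?Unit | !Unit  match
              !Bool | ?Bool  match
                ?Str | !Str  match
                  X | X  match

YES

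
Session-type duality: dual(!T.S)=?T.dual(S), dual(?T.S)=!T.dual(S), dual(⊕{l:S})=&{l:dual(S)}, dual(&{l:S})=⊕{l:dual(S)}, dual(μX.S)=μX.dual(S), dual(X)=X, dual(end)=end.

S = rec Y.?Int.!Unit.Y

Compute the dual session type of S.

rec Y → rec Y  (rec unchanged)
  ?Int → !Int
    !Unit → ?Unit
      dual(Y) = Y

rec Y.!Int.?Unit.Y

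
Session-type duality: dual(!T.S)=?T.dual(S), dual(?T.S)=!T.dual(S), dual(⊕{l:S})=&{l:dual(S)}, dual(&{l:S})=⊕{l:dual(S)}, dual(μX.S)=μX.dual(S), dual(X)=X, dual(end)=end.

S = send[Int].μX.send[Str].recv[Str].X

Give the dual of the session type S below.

recv[Int].μX.recv[Str].send[Str].X

send[Int] → recv[Int]
  μX → μX  (rec unchanged)
    send[Str] → recv[Str]
      recv[Str] → send[Str]
        dual(X) = X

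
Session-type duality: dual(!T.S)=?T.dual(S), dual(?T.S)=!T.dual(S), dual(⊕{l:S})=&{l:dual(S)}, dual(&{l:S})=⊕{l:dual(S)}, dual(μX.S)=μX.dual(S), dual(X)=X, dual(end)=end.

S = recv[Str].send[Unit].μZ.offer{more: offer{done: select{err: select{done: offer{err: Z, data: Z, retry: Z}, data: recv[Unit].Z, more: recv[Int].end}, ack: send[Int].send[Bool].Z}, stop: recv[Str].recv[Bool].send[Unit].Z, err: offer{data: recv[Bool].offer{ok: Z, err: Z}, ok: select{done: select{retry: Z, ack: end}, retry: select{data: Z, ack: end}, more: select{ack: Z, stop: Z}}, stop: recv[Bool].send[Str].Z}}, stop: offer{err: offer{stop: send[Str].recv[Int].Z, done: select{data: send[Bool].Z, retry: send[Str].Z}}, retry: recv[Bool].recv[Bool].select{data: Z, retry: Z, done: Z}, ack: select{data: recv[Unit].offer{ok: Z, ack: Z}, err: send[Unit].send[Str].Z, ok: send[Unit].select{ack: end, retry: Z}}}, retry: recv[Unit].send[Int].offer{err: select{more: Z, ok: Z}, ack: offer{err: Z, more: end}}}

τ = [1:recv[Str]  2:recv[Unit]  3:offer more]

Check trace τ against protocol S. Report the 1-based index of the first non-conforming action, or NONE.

2

@1 recv[Str]  match  cont: send[Unit].μZ.…
@2 got recv[Unit], protocol expects send[Unit]  ✗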